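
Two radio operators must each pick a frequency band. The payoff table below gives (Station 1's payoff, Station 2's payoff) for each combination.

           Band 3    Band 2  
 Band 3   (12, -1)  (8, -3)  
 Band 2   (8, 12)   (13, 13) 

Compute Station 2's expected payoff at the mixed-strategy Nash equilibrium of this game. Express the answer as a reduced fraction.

23/3

Station 1 mixes with probability p on Band 3, chosen so Station 2 is indifferent: (-1)p + 12(1−p) = (-3)p + 13(1−p) gives p = 1/3.
Station 2's expected payoff is (-1)·1/3 + 12·2/3 = 23/3.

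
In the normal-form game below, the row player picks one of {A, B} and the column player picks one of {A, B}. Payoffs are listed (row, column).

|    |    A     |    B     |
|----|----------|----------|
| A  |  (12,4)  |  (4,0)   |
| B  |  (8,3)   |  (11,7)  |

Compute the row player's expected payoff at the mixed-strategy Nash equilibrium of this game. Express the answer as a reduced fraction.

The column player mixes with probability q on A, chosen so the row player is indifferent: 12q + 4(1−q) = 8q + 11(1−q) gives q = 7/11.
The row player's expected payoff (from either row, since indifferent) is 12·7/11 + 4·4/11 = 100/11.

100/11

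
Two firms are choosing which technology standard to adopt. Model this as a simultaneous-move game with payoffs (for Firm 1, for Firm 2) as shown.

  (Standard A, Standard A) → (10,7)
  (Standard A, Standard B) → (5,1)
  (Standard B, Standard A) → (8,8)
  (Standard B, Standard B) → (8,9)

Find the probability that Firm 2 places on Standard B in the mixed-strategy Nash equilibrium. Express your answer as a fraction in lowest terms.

2/5

Firm 2's mix q on Standard A must make Firm 1 indifferent between Standard A and Standard B.
Firm 1's payoff from Standard A: 10q + 5(1−q). From Standard B: 8q + 8(1−q).
Set equal: 2q = 3(1−q) → q = 3/5.
Probability on Standard B is 1 − 3/5 = 2/5.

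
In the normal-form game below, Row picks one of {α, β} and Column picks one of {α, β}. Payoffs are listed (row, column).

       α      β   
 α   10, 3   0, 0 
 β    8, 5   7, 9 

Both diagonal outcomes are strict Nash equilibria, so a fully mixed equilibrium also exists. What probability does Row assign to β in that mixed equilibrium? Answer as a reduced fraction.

Row's mix p on α must make Column indifferent between α and β.
Column's payoff from α: 3p + 5(1−p). From β: 0p + 9(1−p).
Set equal: 3p = 4(1−p) → p = 4/7.
Probability on β is 1 − 4/7 = 3/7.

3/7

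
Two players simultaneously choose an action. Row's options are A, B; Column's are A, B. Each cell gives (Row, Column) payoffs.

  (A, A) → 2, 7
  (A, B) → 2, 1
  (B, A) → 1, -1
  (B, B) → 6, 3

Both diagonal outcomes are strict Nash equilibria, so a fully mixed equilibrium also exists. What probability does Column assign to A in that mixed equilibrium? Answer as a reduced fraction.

4/5

Column's mix q on A must make Row indifferent between A and B.
Row's payoff from A: 2q + 2(1−q). From B: 1q + 6(1−q).
Set equal: 1q = 4(1−q) → q = 4/5.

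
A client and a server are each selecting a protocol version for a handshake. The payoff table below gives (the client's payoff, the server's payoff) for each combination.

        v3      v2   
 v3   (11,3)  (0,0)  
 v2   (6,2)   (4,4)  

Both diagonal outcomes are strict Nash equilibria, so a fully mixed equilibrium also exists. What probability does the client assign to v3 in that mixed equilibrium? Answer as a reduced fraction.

2/5

The client's mix p on v3 must make the server indifferent between v3 and v2.
The server's payoff from v3: 3p + 2(1−p). From v2: 0p + 4(1−p).
Set equal: 3p = 2(1−p) → p = 2/5.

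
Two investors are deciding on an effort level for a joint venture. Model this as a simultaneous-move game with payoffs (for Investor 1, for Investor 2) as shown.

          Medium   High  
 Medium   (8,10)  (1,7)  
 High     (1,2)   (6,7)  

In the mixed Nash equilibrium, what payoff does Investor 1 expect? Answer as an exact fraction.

47/12

Investor 2 mixes with probability q on Medium, chosen so Investor 1 is indifferent: 8q + 1(1−q) = 1q + 6(1−q) gives q = 5/12.
Investor 1's expected payoff (from either row, since indifferent) is 8·5/12 + 1·7/12 = 47/12.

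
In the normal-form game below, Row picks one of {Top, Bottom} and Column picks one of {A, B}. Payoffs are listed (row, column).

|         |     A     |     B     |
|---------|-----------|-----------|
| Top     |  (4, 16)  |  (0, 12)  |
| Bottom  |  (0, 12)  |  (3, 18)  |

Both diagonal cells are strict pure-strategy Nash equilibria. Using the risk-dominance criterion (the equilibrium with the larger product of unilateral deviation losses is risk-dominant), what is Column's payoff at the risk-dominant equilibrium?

At (Top, A): Row loses 4 − 0 = 4 by deviating; Column loses 16 − 12 = 4. Product = 4·4 = 16.
At (Bottom, B): Row loses 3 − 0 = 3 by deviating; Column loses 18 − 12 = 6. Product = 3·6 = 18.
18 > 16, so (Bottom, B) is risk-dominant. Column's payoff there is 18.

18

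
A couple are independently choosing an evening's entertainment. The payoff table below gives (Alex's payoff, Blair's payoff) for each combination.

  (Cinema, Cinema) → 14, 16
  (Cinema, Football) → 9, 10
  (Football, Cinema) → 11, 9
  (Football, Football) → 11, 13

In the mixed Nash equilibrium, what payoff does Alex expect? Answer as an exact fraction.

Blair mixes with probability q on Cinema, chosen so Alex is indifferent: 14q + 9(1−q) = 11q + 11(1−q) gives q = 2/5.
Alex's expected payoff (from either row, since indifferent) is 14·2/5 + 9·3/5 = 11.

11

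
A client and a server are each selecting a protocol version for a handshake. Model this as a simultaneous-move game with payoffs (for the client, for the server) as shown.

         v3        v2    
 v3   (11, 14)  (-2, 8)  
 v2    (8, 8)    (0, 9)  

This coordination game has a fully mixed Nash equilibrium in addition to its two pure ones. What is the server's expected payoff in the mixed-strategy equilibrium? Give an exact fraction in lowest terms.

The client mixes with probability p on v3, chosen so the server is indifferent: 14p + 8(1−p) = 8p + 9(1−p) gives p = 1/7.
The server's expected payoff is 14·1/7 + 8·6/7 = 62/7.

62/7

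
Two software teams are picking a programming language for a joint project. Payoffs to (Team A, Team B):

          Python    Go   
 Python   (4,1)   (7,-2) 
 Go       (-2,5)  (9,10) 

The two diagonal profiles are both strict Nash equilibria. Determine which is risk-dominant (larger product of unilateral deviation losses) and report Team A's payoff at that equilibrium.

At both Python: Team A loses 4 − (-2) = 6 by deviating; Team B loses 1 − (-2) = 3. Product = 6·3 = 18.
At both Go: Team A loses 9 − 7 = 2 by deviating; Team B loses 10 − 5 = 5. Product = 2·5 = 10.
18 > 10, so both Python is risk-dominant. Team A's payoff there is 4.

4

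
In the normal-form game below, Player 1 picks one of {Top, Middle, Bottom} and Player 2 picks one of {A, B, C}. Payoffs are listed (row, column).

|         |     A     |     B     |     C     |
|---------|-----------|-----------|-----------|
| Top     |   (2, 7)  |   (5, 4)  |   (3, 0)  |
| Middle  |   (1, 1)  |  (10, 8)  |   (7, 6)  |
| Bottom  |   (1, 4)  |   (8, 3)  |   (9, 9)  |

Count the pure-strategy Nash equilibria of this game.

3

(Top, A): Player 1 gets 2 (best alternative 1); Player 2 gets 7 (best alternative 4). Neither deviates — NE.
(Middle, B): Player 1 gets 10 (best alternative 8); Player 2 gets 8 (best alternative 6). Neither deviates — NE.
(Bottom, C): Player 1 gets 9 (best alternative 7); Player 2 gets 9 (best alternative 4). Neither deviates — NE.
(Middle, A) is not a NE: Player 1 would switch to Top (2 > 1).
No other cell survives both best-response checks, so there are 3 pure NE.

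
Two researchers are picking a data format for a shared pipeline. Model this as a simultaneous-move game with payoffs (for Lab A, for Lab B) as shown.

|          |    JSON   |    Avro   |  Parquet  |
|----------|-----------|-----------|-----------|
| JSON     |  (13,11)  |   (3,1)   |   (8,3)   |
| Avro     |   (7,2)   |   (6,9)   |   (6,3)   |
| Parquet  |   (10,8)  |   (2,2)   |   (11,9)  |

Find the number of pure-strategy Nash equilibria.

3

Both JSON: Lab A gets 13 (best alternative 10); Lab B gets 11 (best alternative 3). Neither deviates — NE.
Both Avro: Lab A gets 6 (best alternative 3); Lab B gets 9 (best alternative 3). Neither deviates — NE.
Both Parquet: Lab A gets 11 (best alternative 8); Lab B gets 9 (best alternative 8). Neither deviates — NE.
(JSON, Parquet) is not a NE: Lab A would switch to Parquet (11 > 8).
No other cell survives both best-response checks, so there are 3 pure NE.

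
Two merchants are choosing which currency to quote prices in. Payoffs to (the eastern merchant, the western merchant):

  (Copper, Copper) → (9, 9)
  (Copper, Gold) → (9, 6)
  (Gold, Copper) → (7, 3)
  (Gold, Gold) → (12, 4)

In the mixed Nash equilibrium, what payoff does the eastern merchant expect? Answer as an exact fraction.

The western merchant mixes with probability q on Copper, chosen so the eastern merchant is indifferent: 9q + 9(1−q) = 7q + 12(1−q) gives q = 3/5.
The eastern merchant's expected payoff (from either row, since indifferent) is 9·3/5 + 9·2/5 = 9.

9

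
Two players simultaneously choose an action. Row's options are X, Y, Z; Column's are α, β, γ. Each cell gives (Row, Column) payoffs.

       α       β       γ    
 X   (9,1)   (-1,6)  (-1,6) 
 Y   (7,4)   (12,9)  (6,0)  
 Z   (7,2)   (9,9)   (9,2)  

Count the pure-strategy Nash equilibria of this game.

1

(Y, β): Row gets 12 (best alternative 9); Column gets 9 (best alternative 4). Neither deviates — NE.
(X, α) is not a NE: Column would switch to β (6 > 1).
No other cell survives both best-response checks, so there is 1 pure NE.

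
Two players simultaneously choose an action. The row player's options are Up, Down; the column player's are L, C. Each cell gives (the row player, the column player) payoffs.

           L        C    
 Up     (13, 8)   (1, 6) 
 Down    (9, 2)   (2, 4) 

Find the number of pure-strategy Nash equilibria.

2

(Up, L): the row player gets 13 (best alternative 9); the column player gets 8 (best alternative 6). Neither deviates — NE.
(Down, C): the row player gets 2 (best alternative 1); the column player gets 4 (best alternative 2). Neither deviates — NE.
(Up, C) is not a NE: the row player would switch to Down (2 > 1).
No other cell survives both best-response checks, so there are 2 pure NE.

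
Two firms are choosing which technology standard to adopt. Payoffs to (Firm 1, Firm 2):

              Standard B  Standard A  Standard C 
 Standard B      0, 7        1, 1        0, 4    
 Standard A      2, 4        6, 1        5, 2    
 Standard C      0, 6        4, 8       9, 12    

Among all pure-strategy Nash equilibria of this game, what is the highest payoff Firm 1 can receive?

9

(Standard A, Standard B) is a pure NE (Firm 1: 2 ≥ 0; Firm 2: 4 ≥ 2). Firm 1 gets 2.
Both Standard C is a pure NE (Firm 1: 9 ≥ 5; Firm 2: 12 ≥ 8). Firm 1 gets 9.
Every other cell has a profitable deviation for at least one player. Highest of {2, 9} is 9.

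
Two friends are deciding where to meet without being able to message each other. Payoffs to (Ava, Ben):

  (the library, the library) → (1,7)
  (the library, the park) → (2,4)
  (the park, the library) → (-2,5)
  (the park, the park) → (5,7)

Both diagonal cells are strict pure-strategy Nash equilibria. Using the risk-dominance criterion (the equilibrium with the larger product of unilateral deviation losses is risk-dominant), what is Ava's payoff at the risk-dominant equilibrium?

At both the library: Ava loses 1 − (-2) = 3 by deviating; Ben loses 7 − 4 = 3. Product = 3·3 = 9.
At both the park: Ava loses 5 − 2 = 3 by deviating; Ben loses 7 − 5 = 2. Product = 3·2 = 6.
9 > 6, so both the library is risk-dominant. Ava's payoff there is 1.

1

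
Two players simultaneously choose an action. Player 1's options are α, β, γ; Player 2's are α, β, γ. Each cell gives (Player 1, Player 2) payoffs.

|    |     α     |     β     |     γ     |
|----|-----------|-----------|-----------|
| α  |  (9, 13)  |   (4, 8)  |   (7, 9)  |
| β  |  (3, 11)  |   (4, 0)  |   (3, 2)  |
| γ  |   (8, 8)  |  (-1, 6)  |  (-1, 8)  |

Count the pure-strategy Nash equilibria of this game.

Both α: Player 1 gets 9 (best alternative 8); Player 2 gets 13 (best alternative 9). Neither deviates — NE.
Both γ is not a NE: Player 1 would switch to α (7 > -1).
No other cell survives both best-response checks, so there is 1 pure NE.

1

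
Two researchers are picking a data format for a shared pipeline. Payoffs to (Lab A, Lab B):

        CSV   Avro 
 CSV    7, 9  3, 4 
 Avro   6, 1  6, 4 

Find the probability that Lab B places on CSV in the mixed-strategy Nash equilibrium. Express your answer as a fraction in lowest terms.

Lab B's mix q on CSV must make Lab A indifferent between CSV and Avro.
Lab A's payoff from CSV: 7q + 3(1−q). From Avro: 6q + 6(1−q).
Set equal: 1q = 3(1−q) → q = 3/4.

3/4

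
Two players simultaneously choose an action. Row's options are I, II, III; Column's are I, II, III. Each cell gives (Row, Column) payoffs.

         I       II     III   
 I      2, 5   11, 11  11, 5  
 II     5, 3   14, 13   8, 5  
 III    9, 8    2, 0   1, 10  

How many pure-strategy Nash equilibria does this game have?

1

Both II: Row gets 14 (best alternative 11); Column gets 13 (best alternative 5). Neither deviates — NE.
Both I is not a NE: Row would switch to III (9 > 2).
No other cell survives both best-response checks, so there is 1 pure NE.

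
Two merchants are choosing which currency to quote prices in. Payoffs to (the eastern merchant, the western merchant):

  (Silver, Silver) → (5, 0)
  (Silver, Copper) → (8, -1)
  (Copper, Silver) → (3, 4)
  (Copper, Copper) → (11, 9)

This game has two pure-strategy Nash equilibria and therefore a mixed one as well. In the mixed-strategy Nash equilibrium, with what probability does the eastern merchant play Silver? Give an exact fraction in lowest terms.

5/6

The eastern merchant's mix p on Silver must make the western merchant indifferent between Silver and Copper.
The western merchant's payoff from Silver: 0p + 4(1−p). From Copper: (-1)p + 9(1−p).
Set equal: 1p = 5(1−p) → p = 5/6.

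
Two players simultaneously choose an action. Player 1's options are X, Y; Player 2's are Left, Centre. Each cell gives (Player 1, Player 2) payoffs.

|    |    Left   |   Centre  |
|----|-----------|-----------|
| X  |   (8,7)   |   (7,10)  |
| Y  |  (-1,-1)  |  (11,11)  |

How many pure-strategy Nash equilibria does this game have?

1

(Y, Centre): Player 1 gets 11 (best alternative 7); Player 2 gets 11 (best alternative -1). Neither deviates — NE.
(X, Left) is not a NE: Player 2 would switch to Centre (10 > 7).
No other cell survives both best-response checks, so there is 1 pure NE.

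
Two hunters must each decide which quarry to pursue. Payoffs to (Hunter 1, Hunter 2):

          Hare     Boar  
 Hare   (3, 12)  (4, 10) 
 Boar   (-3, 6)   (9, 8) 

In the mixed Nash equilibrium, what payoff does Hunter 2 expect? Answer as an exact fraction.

Hunter 1 mixes with probability p on Hare, chosen so Hunter 2 is indifferent: 12p + 6(1−p) = 10p + 8(1−p) gives p = 1/2.
Hunter 2's expected payoff is 12·1/2 + 6·1/2 = 9.

9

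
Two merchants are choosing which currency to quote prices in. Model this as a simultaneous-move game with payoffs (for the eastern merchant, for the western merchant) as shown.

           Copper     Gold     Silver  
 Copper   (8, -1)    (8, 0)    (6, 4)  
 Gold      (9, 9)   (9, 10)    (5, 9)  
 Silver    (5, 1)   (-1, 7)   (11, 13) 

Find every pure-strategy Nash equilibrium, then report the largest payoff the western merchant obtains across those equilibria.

Both Gold is a pure NE (the eastern merchant: 9 ≥ 8; the western merchant: 10 ≥ 9). The western merchant gets 10.
Both Silver is a pure NE (the eastern merchant: 11 ≥ 6; the western merchant: 13 ≥ 7). The western merchant gets 13.
Every other cell has a profitable deviation for at least one player. Highest of {10, 13} is 13.

13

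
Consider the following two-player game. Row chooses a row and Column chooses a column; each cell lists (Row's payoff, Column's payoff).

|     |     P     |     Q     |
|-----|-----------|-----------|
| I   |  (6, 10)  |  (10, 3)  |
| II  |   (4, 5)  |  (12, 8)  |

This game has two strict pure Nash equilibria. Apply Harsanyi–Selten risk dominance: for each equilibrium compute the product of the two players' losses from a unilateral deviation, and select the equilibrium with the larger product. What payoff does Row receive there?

At (I, P): Row loses 6 − 4 = 2 by deviating; Column loses 10 − 3 = 7. Product = 2·7 = 14.
At (II, Q): Row loses 12 − 10 = 2 by deviating; Column loses 8 − 5 = 3. Product = 2·3 = 6.
14 > 6, so (I, P) is risk-dominant. Row's payoff there is 6.

6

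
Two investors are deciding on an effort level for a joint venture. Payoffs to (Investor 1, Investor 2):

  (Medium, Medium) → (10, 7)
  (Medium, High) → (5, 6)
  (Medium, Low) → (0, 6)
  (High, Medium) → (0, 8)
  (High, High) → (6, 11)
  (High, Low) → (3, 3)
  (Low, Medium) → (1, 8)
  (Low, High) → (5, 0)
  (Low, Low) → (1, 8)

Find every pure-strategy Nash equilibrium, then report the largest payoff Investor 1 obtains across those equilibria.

Both Medium is a pure NE (Investor 1: 10 ≥ 1; Investor 2: 7 ≥ 6). Investor 1 gets 10.
Both High is a pure NE (Investor 1: 6 ≥ 5; Investor 2: 11 ≥ 8). Investor 1 gets 6.
Every other cell has a profitable deviation for at least one player. Highest of {10, 6} is 10.

10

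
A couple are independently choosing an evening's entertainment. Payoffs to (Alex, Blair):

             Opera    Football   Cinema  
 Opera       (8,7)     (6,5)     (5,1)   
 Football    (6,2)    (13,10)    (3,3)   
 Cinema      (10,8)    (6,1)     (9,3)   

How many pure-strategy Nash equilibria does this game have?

2

Both Football: Alex gets 13 (best alternative 6); Blair gets 10 (best alternative 3). Neither deviates — NE.
(Cinema, Opera): Alex gets 10 (best alternative 8); Blair gets 8 (best alternative 3). Neither deviates — NE.
Both Cinema is not a NE: Blair would switch to Opera (8 > 3).
No other cell survives both best-response checks, so there are 2 pure NE.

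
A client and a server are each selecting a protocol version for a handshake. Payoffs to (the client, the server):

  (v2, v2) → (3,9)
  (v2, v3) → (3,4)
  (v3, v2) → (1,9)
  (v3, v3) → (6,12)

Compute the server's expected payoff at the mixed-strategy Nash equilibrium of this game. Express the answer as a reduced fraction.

The client mixes with probability p on v2, chosen so the server is indifferent: 9p + 9(1−p) = 4p + 12(1−p) gives p = 3/8.
The server's expected payoff is 9·3/8 + 9·5/8 = 9.

9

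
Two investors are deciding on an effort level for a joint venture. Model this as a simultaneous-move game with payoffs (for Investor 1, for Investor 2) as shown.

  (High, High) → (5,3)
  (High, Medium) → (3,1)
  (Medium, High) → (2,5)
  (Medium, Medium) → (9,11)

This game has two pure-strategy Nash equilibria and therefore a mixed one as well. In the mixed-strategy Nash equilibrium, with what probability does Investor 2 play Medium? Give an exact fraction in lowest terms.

1/3

Investor 2's mix q on High must make Investor 1 indifferent between High and Medium.
Investor 1's payoff from High: 5q + 3(1−q). From Medium: 2q + 9(1−q).
Set equal: 3q = 6(1−q) → q = 6/9 = 2/3.
Probability on Medium is 1 − 2/3 = 1/3.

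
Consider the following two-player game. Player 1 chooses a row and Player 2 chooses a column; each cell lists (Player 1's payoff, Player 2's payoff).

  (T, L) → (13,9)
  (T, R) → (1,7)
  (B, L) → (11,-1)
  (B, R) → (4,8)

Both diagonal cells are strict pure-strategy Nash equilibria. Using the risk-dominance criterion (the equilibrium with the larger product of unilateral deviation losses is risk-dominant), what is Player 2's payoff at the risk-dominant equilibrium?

At (T, L): Player 1 loses 13 − 11 = 2 by deviating; Player 2 loses 9 − 7 = 2. Product = 2·2 = 4.
At (B, R): Player 1 loses 4 − 1 = 3 by deviating; Player 2 loses 8 − (-1) = 9. Product = 3·9 = 27.
27 > 4, so (B, R) is risk-dominant. Player 2's payoff there is 8.

8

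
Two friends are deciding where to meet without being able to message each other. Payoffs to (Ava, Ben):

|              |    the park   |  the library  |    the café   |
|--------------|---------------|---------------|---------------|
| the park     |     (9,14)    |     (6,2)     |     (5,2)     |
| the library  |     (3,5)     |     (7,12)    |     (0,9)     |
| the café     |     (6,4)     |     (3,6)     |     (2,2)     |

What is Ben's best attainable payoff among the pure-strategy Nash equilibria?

Both the park is a pure NE (Ava: 9 ≥ 6; Ben: 14 ≥ 2). Ben gets 14.
Both the library is a pure NE (Ava: 7 ≥ 6; Ben: 12 ≥ 9). Ben gets 12.
Every other cell has a profitable deviation for at least one player. Highest of {14, 12} is 14.

14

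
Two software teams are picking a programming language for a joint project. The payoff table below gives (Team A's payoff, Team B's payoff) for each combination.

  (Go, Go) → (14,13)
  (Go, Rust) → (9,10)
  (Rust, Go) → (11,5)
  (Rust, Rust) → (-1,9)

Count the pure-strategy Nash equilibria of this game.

1

Both Go: Team A gets 14 (best alternative 11); Team B gets 13 (best alternative 10). Neither deviates — NE.
Both Rust is not a NE: Team A would switch to Go (9 > -1).
No other cell survives both best-response checks, so there is 1 pure NE.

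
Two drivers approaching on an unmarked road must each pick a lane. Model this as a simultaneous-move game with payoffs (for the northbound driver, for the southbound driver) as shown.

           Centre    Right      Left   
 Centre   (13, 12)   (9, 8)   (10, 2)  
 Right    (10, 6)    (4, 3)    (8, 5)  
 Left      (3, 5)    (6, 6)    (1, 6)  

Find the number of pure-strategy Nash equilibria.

1

Both Centre: the northbound driver gets 13 (best alternative 10); the southbound driver gets 12 (best alternative 8). Neither deviates — NE.
Both Left is not a NE: the northbound driver would switch to Centre (10 > 1).
No other cell survives both best-response checks, so there is 1 pure NE.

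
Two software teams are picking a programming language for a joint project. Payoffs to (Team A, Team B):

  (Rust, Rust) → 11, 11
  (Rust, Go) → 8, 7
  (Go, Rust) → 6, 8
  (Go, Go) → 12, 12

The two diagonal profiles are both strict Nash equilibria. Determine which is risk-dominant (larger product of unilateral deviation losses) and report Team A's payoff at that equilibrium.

At both Rust: Team A loses 11 − 6 = 5 by deviating; Team B loses 11 − 7 = 4. Product = 5·4 = 20.
At both Go: Team A loses 12 − 8 = 4 by deviating; Team B loses 12 − 8 = 4. Product = 4·4 = 16.
20 > 16, so both Rust is risk-dominant. Team A's payoff there is 11.

11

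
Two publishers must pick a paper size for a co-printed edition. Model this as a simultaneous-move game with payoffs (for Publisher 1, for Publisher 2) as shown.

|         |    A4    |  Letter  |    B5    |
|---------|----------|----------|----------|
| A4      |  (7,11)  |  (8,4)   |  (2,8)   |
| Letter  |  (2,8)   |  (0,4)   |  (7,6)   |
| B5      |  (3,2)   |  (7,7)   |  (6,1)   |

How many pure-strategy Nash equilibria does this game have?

1

Both A4: Publisher 1 gets 7 (best alternative 3); Publisher 2 gets 11 (best alternative 8). Neither deviates — NE.
Both B5 is not a NE: Publisher 1 would switch to Letter (7 > 6).
No other cell survives both best-response checks, so there is 1 pure NE.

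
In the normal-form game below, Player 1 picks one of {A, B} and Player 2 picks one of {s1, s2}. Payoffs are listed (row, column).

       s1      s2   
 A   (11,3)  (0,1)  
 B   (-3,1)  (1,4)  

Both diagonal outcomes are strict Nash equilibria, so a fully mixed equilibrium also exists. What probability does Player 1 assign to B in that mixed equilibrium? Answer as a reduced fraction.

2/5

Player 1's mix p on A must make Player 2 indifferent between s1 and s2.
Player 2's payoff from s1: 3p + 1(1−p). From s2: 1p + 4(1−p).
Set equal: 2p = 3(1−p) → p = 3/5.
Probability on B is 1 − 3/5 = 2/5.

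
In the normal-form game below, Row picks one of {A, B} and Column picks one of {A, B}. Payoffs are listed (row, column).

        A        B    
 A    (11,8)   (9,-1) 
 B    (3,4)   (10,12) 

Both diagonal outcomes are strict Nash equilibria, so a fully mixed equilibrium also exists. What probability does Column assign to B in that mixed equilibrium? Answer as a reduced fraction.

Column's mix q on A must make Row indifferent between A and B.
Row's payoff from A: 11q + 9(1−q). From B: 3q + 10(1−q).
Set equal: 8q = 1(1−q) → q = 1/9.
Probability on B is 1 − 1/9 = 8/9.

8/9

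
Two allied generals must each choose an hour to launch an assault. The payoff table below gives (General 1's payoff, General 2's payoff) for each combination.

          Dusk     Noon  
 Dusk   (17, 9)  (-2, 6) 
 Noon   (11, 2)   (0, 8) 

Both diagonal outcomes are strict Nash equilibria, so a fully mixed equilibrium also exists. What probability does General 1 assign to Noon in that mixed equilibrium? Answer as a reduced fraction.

General 1's mix p on Dusk must make General 2 indifferent between Dusk and Noon.
General 2's payoff from Dusk: 9p + 2(1−p). From Noon: 6p + 8(1−p).
Set equal: 3p = 6(1−p) → p = 6/9 = 2/3.
Probability on Noon is 1 − 2/3 = 1/3.

1/3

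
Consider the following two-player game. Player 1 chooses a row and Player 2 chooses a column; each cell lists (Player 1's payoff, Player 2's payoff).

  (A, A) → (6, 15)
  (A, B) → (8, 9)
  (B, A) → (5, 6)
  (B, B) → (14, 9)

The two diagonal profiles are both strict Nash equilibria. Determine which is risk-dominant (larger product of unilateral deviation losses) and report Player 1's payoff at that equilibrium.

At both A: Player 1 loses 6 − 5 = 1 by deviating; Player 2 loses 15 − 9 = 6. Product = 1·6 = 6.
At both B: Player 1 loses 14 − 8 = 6 by deviating; Player 2 loses 9 − 6 = 3. Product = 6·3 = 18.
18 > 6, so both B is risk-dominant. Player 1's payoff there is 14.

14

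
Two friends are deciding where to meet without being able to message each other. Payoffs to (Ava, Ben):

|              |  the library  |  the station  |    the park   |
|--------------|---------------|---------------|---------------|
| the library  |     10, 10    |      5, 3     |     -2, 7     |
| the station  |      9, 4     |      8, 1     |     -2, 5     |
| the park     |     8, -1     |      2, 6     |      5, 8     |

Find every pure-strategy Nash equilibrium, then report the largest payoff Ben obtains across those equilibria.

Both the library is a pure NE (Ava: 10 ≥ 9; Ben: 10 ≥ 7). Ben gets 10.
Both the park is a pure NE (Ava: 5 ≥ -2; Ben: 8 ≥ 6). Ben gets 8.
Every other cell has a profitable deviation for at least one player. Highest of {10, 8} is 10.

10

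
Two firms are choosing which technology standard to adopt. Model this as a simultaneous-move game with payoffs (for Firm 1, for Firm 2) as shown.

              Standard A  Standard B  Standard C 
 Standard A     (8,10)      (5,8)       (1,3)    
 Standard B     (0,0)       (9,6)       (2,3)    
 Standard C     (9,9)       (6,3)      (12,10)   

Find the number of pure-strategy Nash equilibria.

Both Standard B: Firm 1 gets 9 (best alternative 6); Firm 2 gets 6 (best alternative 3). Neither deviates — NE.
Both Standard C: Firm 1 gets 12 (best alternative 2); Firm 2 gets 10 (best alternative 9). Neither deviates — NE.
Both Standard A is not a NE: Firm 1 would switch to Standard C (9 > 8).
No other cell survives both best-response checks, so there are 2 pure NE.

2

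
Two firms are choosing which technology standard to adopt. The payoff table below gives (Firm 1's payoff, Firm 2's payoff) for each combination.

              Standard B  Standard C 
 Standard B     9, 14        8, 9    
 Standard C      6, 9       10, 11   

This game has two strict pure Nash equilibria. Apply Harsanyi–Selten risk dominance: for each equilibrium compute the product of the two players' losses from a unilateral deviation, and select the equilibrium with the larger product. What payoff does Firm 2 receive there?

14

At both Standard B: Firm 1 loses 9 − 6 = 3 by deviating; Firm 2 loses 14 − 9 = 5. Product = 3·5 = 15.
At both Standard C: Firm 1 loses 10 − 8 = 2 by deviating; Firm 2 loses 11 − 9 = 2. Product = 2·2 = 4.
15 > 4, so both Standard B is risk-dominant. Firm 2's payoff there is 14.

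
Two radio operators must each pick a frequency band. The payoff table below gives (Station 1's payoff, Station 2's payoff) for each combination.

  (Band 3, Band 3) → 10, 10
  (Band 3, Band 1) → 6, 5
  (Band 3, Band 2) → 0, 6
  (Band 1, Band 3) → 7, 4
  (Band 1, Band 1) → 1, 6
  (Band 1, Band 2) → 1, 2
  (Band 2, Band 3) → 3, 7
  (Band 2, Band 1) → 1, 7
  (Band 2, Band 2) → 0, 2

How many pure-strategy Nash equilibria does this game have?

1

Both Band 3: Station 1 gets 10 (best alternative 7); Station 2 gets 10 (best alternative 6). Neither deviates — NE.
Both Band 2 is not a NE: Station 1 would switch to Band 1 (1 > 0).
No other cell survives both best-response checks, so there is 1 pure NE.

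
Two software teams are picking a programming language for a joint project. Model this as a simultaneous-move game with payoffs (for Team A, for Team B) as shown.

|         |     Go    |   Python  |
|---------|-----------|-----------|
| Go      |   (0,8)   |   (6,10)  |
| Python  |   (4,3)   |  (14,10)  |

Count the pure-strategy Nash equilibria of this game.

1

Both Python: Team A gets 14 (best alternative 6); Team B gets 10 (best alternative 3). Neither deviates — NE.
Both Go is not a NE: Team A would switch to Python (4 > 0).
No other cell survives both best-response checks, so there is 1 pure NE.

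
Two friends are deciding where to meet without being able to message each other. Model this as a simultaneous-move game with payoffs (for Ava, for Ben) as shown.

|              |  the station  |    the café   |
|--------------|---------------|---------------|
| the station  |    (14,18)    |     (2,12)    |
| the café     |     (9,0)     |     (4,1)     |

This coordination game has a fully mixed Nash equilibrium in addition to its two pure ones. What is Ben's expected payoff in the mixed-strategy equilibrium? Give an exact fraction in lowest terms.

18/7

Ava mixes with probability p on the station, chosen so Ben is indifferent: 18p + 0(1−p) = 12p + 1(1−p) gives p = 1/7.
Ben's expected payoff is 18·1/7 + 0·6/7 = 18/7.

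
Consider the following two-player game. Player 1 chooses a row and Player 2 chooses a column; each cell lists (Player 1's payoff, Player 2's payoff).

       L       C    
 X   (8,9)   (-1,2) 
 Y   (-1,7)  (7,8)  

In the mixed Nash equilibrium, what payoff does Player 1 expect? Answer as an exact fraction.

55/17

Player 2 mixes with probability q on L, chosen so Player 1 is indifferent: 8q + (-1)(1−q) = (-1)q + 7(1−q) gives q = 8/17.
Player 1's expected payoff (from either row, since indifferent) is 8·8/17 + (-1)·9/17 = 55/17.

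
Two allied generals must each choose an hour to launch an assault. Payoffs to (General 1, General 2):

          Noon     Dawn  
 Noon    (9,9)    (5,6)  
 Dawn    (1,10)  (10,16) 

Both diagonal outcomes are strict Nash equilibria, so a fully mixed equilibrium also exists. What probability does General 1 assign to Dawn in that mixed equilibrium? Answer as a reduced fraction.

1/3

General 1's mix p on Noon must make General 2 indifferent between Noon and Dawn.
General 2's payoff from Noon: 9p + 10(1−p). From Dawn: 6p + 16(1−p).
Set equal: 3p = 6(1−p) → p = 6/9 = 2/3.
Probability on Dawn is 1 − 2/3 = 1/3.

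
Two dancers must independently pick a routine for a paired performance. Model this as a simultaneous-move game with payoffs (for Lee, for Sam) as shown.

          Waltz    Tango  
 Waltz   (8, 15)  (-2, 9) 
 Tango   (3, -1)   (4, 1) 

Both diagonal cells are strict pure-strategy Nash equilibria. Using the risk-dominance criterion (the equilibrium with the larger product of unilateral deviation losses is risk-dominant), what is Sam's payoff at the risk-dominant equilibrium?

At both Waltz: Lee loses 8 − 3 = 5 by deviating; Sam loses 15 − 9 = 6. Product = 5·6 = 30.
At both Tango: Lee loses 4 − (-2) = 6 by deviating; Sam loses 1 − (-1) = 2. Product = 6·2 = 12.
30 > 12, so both Waltz is risk-dominant. Sam's payoff there is 15.

15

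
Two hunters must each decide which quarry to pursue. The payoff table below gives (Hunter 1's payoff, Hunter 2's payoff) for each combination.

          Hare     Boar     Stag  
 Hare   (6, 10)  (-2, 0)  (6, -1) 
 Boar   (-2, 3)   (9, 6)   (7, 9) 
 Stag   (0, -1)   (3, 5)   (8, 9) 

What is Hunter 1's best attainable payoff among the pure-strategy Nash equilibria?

Both Hare is a pure NE (Hunter 1: 6 ≥ 0; Hunter 2: 10 ≥ 0). Hunter 1 gets 6.
Both Stag is a pure NE (Hunter 1: 8 ≥ 7; Hunter 2: 9 ≥ 5). Hunter 1 gets 8.
Every other cell has a profitable deviation for at least one player. Highest of {6, 8} is 8.

8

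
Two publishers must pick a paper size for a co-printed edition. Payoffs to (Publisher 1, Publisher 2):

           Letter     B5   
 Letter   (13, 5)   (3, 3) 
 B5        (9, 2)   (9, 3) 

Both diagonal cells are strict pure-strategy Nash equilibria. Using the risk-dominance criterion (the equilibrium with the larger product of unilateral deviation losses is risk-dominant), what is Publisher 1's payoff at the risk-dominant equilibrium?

13

At both Letter: Publisher 1 loses 13 − 9 = 4 by deviating; Publisher 2 loses 5 − 3 = 2. Product = 4·2 = 8.
At both B5: Publisher 1 loses 9 − 3 = 6 by deviating; Publisher 2 loses 3 − 2 = 1. Product = 6·1 = 6.
8 > 6, so both Letter is risk-dominant. Publisher 1's payoff there is 13.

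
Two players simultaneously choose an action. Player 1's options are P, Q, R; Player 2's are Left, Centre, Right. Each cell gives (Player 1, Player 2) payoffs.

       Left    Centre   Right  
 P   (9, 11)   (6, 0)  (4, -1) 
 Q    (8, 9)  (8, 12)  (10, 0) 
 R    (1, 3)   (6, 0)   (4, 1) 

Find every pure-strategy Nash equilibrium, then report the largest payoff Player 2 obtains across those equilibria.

(P, Left) is a pure NE (Player 1: 9 ≥ 8; Player 2: 11 ≥ 0). Player 2 gets 11.
(Q, Centre) is a pure NE (Player 1: 8 ≥ 6; Player 2: 12 ≥ 9). Player 2 gets 12.
Every other cell has a profitable deviation for at least one player. Highest of {11, 12} is 12.

12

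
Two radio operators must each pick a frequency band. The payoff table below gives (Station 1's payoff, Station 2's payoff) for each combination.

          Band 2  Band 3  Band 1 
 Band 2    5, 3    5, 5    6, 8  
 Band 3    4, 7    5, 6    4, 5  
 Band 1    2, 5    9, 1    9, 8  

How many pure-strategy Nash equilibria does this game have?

1

Both Band 1: Station 1 gets 9 (best alternative 6); Station 2 gets 8 (best alternative 5). Neither deviates — NE.
Both Band 3 is not a NE: Station 1 would switch to Band 1 (9 > 5).
No other cell survives both best-response checks, so there is 1 pure NE.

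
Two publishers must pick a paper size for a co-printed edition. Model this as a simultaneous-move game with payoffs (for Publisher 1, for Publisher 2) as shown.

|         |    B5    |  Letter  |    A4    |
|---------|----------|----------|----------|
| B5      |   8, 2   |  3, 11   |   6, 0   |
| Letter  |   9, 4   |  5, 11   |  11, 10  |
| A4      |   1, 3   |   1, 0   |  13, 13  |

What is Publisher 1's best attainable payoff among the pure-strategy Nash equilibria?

Both Letter is a pure NE (Publisher 1: 5 ≥ 3; Publisher 2: 11 ≥ 10). Publisher 1 gets 5.
Both A4 is a pure NE (Publisher 1: 13 ≥ 11; Publisher 2: 13 ≥ 3). Publisher 1 gets 13.
Every other cell has a profitable deviation for at least one player. Highest of {5, 13} is 13.

13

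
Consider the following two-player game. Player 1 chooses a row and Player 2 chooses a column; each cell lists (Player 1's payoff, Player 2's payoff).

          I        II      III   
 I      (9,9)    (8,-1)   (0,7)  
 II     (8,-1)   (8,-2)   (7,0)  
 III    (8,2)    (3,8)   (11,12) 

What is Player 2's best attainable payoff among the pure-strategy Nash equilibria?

Both I is a pure NE (Player 1: 9 ≥ 8; Player 2: 9 ≥ 7). Player 2 gets 9.
Both III is a pure NE (Player 1: 11 ≥ 7; Player 2: 12 ≥ 8). Player 2 gets 12.
Every other cell has a profitable deviation for at least one player. Highest of {9, 12} is 12.

12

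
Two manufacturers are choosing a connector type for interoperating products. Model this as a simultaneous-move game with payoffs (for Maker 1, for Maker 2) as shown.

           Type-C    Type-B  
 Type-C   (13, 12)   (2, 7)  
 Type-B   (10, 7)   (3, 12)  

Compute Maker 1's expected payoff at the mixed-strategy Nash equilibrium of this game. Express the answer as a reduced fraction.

19/4

Maker 2 mixes with probability q on Type-C, chosen so Maker 1 is indifferent: 13q + 2(1−q) = 10q + 3(1−q) gives q = 1/4.
Maker 1's expected payoff (from either row, since indifferent) is 13·1/4 + 2·3/4 = 19/4.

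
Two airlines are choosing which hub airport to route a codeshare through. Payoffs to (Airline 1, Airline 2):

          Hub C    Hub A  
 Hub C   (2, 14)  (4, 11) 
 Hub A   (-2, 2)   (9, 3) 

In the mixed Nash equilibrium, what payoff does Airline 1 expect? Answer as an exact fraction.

26/9

Airline 2 mixes with probability q on Hub C, chosen so Airline 1 is indifferent: 2q + 4(1−q) = (-2)q + 9(1−q) gives q = 5/9.
Airline 1's expected payoff (from either row, since indifferent) is 2·5/9 + 4·4/9 = 26/9.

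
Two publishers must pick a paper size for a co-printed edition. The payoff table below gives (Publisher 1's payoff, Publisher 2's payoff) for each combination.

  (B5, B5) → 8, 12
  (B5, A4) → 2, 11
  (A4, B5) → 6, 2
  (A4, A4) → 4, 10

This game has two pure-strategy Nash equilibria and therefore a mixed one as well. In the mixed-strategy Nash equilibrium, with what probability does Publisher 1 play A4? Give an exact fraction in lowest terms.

1/9

Publisher 1's mix p on B5 must make Publisher 2 indifferent between B5 and A4.
Publisher 2's payoff from B5: 12p + 2(1−p). From A4: 11p + 10(1−p).
Set equal: 1p = 8(1−p) → p = 8/9.
Probability on A4 is 1 − 8/9 = 1/9.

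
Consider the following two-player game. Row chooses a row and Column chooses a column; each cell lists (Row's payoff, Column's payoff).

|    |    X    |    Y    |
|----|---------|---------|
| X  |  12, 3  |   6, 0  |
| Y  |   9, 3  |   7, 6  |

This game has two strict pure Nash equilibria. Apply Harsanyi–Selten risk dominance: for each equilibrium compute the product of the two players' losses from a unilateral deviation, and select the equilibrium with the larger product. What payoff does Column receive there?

At both X: Row loses 12 − 9 = 3 by deviating; Column loses 3 − 0 = 3. Product = 3·3 = 9.
At both Y: Row loses 7 − 6 = 1 by deviating; Column loses 6 − 3 = 3. Product = 1·3 = 3.
9 > 3, so both X is risk-dominant. Column's payoff there is 3.

3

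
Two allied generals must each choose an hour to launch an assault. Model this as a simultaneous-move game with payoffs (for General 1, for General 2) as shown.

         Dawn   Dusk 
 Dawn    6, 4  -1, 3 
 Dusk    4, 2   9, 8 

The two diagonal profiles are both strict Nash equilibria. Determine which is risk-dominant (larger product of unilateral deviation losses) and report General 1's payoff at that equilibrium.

At both Dawn: General 1 loses 6 − 4 = 2 by deviating; General 2 loses 4 − 3 = 1. Product = 2·1 = 2.
At both Dusk: General 1 loses 9 − (-1) = 10 by deviating; General 2 loses 8 − 2 = 6. Product = 10·6 = 60.
60 > 2, so both Dusk is risk-dominant. General 1's payoff there is 9.

9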